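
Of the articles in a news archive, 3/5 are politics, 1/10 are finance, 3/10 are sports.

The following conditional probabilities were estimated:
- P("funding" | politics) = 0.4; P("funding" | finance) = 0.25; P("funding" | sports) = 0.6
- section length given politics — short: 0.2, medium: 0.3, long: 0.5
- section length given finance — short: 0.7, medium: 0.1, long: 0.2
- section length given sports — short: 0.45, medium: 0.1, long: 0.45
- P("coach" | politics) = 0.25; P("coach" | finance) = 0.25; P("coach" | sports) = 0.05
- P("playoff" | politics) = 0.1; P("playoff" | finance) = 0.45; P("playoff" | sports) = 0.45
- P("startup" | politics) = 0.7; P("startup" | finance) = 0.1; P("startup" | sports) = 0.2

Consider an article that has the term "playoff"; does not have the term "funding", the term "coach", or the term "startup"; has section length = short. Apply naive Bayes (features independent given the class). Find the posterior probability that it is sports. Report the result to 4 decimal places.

politics: 0.6 × (1−0.4) × 0.2 × (1−0.25) × 0.1 × (1−0.7) = 0.00162
finance: 0.1 × (1−0.25) × 0.7 × (1−0.25) × 0.45 × (1−0.1) = 0.015946875
sports: 0.3 × (1−0.6) × 0.45 × (1−0.05) × 0.45 × (1−0.2) = 0.018468
P(sports | x) = 0.018468 / 0.036034875 ≈ 0.5125

0.5125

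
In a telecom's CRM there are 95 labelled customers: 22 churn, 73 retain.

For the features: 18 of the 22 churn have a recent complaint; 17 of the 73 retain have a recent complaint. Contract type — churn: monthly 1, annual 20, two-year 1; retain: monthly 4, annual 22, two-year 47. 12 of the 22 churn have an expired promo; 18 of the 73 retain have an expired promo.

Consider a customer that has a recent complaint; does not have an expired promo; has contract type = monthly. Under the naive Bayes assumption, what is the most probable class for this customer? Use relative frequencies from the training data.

churn: (22/95) × (18/22) × (1/22) × (10/22) ≈ 0.00391475
retain: (73/95) × (17/73) × (4/73) × (55/73) ≈ 0.00738758
Highest score → retain.

retain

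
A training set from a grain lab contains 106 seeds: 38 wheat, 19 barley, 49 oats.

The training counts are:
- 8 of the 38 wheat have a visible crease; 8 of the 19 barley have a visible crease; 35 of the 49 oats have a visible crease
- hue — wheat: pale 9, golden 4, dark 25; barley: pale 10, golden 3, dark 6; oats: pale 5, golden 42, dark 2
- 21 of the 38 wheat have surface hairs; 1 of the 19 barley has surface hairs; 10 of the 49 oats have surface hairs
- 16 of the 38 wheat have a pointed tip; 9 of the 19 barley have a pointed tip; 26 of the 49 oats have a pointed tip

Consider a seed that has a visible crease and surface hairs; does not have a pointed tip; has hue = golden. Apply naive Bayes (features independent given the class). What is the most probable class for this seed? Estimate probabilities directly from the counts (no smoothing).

oats

wheat: (38/106) × (8/38) × (4/38) × (21/38) × (22/38) ≈ 0.00254176
barley: (19/106) × (8/19) × (3/19) × (1/19) × (10/19) ≈ 0.000330099
oats: (49/106) × (35/49) × (42/49) × (10/49) × (23/49) ≈ 0.0271113
Highest score → oats.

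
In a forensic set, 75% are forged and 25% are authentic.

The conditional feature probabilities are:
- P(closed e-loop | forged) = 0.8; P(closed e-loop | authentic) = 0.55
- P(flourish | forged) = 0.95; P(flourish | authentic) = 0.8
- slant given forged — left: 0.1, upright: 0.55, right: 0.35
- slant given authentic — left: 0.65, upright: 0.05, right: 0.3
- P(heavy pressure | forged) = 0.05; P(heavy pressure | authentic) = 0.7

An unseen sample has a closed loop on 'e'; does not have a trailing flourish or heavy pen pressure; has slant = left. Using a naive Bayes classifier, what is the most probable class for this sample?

forged: 0.75 × 0.8 × (1−0.95) × 0.1 × (1−0.05) = 0.00285
authentic: 0.25 × 0.55 × (1−0.8) × 0.65 × (1−0.7) = 0.0053625
Highest score → authentic.

authentic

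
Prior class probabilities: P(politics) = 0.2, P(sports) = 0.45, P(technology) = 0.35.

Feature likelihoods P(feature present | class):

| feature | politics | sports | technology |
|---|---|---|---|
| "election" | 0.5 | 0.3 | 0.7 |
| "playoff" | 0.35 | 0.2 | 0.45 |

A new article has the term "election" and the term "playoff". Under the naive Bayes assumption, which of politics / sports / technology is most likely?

technology

politics: 0.2 × 0.5 × 0.35 = 0.035
sports: 0.45 × 0.3 × 0.2 = 0.027
technology: 0.35 × 0.7 × 0.45 = 0.11025
Highest score → technology.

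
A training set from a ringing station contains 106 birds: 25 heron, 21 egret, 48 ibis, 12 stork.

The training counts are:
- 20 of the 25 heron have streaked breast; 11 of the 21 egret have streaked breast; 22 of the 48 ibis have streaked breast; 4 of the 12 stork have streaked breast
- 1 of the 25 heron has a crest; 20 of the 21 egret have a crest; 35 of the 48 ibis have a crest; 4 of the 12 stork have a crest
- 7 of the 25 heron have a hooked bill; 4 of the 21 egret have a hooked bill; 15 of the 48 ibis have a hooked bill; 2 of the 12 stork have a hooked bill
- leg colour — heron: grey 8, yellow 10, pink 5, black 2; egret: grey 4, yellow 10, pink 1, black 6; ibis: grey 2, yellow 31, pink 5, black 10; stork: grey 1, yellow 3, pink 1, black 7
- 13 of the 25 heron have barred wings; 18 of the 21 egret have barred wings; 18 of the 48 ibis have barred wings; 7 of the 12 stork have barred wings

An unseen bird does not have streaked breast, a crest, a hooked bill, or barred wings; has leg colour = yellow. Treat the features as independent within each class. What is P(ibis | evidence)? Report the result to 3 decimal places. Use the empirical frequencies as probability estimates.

heron: (25/106) × (5/25) × (24/25) × (18/25) × (10/25) × (12/25) ≈ 0.00625992
egret: (21/106) × (10/21) × (1/21) × (17/21) × (10/21) × (3/21) ≈ 0.000247393
ibis: (48/106) × (26/48) × (13/48) × (33/48) × (31/48) × (30/48) ≈ 0.018435
stork: (12/106) × (8/12) × (8/12) × (10/12) × (3/12) × (5/12) ≈ 0.00436758
P(ibis | x) = 0.018435 / 0.029309893 ≈ 0.629

0.629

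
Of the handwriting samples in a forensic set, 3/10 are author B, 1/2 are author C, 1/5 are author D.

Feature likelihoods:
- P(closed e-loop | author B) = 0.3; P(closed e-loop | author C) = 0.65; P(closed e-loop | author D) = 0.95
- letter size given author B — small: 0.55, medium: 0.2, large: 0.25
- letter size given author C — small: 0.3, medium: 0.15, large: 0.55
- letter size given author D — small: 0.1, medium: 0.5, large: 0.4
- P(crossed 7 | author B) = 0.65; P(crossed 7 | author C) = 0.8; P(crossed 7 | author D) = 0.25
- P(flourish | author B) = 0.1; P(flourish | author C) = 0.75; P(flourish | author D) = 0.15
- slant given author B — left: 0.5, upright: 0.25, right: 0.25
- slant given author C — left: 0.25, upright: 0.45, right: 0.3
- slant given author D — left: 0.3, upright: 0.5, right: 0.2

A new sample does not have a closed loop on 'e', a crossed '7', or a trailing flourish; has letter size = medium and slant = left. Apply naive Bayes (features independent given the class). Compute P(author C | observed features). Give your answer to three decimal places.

author B: 0.3 × (1−0.3) × 0.2 × (1−0.65) × (1−0.1) × 0.5 = 0.006615
author C: 0.5 × (1−0.65) × 0.15 × (1−0.8) × (1−0.75) × 0.25 = 0.000328125
author D: 0.2 × (1−0.95) × 0.5 × (1−0.25) × (1−0.15) × 0.3 = 0.00095625
P(author C | x) = 0.000328125 / 0.007899375 ≈ 0.042

0.042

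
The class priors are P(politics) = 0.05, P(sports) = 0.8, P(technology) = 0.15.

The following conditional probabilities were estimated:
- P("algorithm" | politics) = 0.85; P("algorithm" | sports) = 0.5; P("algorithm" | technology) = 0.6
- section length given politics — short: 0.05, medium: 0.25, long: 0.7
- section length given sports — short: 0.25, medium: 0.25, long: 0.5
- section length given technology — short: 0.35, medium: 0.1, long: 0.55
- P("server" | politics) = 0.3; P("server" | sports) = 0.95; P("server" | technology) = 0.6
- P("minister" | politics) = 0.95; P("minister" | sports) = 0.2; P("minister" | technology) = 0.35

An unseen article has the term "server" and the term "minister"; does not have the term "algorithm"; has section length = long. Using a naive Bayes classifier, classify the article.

politics: 0.05 × (1−0.85) × 0.7 × 0.3 × 0.95 = 0.00149625
sports: 0.8 × (1−0.5) × 0.5 × 0.95 × 0.2 = 0.038
technology: 0.15 × (1−0.6) × 0.55 × 0.6 × 0.35 = 0.00693
Highest score → sports.

sports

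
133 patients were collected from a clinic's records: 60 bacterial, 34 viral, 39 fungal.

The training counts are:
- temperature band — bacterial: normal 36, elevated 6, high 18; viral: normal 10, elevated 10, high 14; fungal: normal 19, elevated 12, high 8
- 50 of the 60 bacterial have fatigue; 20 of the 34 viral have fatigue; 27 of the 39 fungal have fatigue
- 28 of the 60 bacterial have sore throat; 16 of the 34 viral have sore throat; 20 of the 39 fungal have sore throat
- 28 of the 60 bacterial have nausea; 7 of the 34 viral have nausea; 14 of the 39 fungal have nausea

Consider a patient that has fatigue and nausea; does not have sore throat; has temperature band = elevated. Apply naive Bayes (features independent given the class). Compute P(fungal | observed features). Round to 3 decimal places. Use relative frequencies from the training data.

0.435

bacterial: (60/133) × (6/60) × (50/60) × (32/60) × (28/60) ≈ 0.00935673
viral: (34/133) × (10/34) × (20/34) × (18/34) × (7/34) ≈ 0.00482072
fungal: (39/133) × (12/39) × (27/39) × (19/39) × (14/39) ≈ 0.010924
P(fungal | x) = 0.010924 / 0.02510145 ≈ 0.435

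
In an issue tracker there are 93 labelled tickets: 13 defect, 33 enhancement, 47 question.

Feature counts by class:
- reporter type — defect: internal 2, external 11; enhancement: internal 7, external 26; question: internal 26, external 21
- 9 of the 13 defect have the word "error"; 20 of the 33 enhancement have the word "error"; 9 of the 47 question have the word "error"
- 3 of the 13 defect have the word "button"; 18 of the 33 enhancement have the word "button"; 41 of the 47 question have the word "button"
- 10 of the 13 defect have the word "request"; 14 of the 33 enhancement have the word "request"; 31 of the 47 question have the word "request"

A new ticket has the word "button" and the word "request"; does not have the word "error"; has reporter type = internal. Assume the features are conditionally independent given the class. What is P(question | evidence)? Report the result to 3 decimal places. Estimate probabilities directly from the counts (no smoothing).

defect: (13/93) × (2/13) × (4/13) × (3/13) × (10/13) ≈ 0.00117462
enhancement: (33/93) × (7/33) × (13/33) × (18/33) × (14/33) ≈ 0.00686147
question: (47/93) × (26/47) × (38/47) × (41/47) × (31/47) ≈ 0.130055
P(question | x) = 0.130055 / 0.13809109 ≈ 0.942

0.942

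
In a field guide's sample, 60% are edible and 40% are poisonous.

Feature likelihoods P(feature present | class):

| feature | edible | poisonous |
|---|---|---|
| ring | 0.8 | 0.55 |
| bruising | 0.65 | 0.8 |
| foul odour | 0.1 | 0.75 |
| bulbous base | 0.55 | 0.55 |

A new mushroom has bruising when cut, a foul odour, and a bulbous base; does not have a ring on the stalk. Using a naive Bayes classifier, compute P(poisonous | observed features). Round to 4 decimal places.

edible: 0.6 × (1−0.8) × 0.65 × 0.1 × 0.55 = 0.00429
poisonous: 0.4 × (1−0.55) × 0.8 × 0.75 × 0.55 = 0.0594
P(poisonous | x) = 0.0594 / 0.06369 ≈ 0.9326

0.9326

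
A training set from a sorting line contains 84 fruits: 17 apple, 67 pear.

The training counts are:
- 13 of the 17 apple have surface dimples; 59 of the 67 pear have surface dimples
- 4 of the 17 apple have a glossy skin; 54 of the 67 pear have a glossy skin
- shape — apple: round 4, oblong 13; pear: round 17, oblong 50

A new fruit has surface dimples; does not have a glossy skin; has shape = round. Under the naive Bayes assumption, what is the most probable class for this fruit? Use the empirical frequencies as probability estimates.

pear

apple: (17/84) × (13/17) × (13/17) × (4/17) ≈ 0.0278464
pear: (67/84) × (59/67) × (13/67) × (17/67) ≈ 0.0345792
Highest score → pear.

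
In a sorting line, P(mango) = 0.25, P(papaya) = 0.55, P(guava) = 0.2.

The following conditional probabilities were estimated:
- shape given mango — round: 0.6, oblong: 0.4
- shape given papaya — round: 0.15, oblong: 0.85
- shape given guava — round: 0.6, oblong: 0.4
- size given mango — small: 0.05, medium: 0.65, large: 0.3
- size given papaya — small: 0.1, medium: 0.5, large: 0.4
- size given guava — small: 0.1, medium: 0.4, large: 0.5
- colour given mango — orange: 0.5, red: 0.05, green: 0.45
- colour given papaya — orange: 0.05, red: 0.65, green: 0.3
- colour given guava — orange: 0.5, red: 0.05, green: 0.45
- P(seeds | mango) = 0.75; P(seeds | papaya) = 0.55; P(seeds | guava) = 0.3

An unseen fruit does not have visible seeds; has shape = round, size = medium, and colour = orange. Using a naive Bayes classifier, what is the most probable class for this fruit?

guava

mango: 0.25 × 0.6 × 0.65 × 0.5 × (1−0.75) = 0.0121875
papaya: 0.55 × 0.15 × 0.5 × 0.05 × (1−0.55) = 0.000928125
guava: 0.2 × 0.6 × 0.4 × 0.5 × (1−0.3) = 0.0168
Highest score → guava.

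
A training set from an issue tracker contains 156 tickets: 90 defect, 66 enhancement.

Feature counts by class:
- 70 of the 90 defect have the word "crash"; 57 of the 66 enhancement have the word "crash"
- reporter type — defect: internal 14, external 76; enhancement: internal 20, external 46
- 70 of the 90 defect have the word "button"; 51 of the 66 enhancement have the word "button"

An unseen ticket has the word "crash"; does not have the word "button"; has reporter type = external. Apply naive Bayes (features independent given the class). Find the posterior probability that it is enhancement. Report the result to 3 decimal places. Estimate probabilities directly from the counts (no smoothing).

defect: (90/156) × (70/90) × (76/90) × (20/90) ≈ 0.0842039
enhancement: (66/156) × (57/66) × (46/66) × (15/66) ≈ 0.0578777
P(enhancement | x) = 0.0578777 / 0.1420816 ≈ 0.407

0.407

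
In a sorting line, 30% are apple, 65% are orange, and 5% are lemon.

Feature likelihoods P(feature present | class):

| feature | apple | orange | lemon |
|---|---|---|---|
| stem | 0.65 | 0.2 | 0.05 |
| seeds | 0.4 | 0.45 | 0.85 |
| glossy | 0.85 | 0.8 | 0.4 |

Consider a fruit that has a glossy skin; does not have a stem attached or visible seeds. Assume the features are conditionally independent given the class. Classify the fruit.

orange

apple: 0.3 × (1−0.65) × (1−0.4) × 0.85 = 0.05355
orange: 0.65 × (1−0.2) × (1−0.45) × 0.8 = 0.2288
lemon: 0.05 × (1−0.05) × (1−0.85) × 0.4 = 0.00285
Highest score → orange.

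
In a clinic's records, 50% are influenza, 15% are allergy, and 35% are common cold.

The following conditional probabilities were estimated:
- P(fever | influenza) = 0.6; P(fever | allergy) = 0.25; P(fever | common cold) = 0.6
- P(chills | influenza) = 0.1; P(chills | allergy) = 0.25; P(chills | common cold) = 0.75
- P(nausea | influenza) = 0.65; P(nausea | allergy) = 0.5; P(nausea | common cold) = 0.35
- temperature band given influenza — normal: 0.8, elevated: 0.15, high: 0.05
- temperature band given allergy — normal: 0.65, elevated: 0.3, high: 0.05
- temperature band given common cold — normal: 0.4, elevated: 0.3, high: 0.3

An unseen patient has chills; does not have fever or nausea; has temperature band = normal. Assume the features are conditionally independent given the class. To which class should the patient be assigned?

common cold

influenza: 0.5 × (1−0.6) × 0.1 × (1−0.65) × 0.8 = 0.0056
allergy: 0.15 × (1−0.25) × 0.25 × (1−0.5) × 0.65 = 0.009140625
common cold: 0.35 × (1−0.6) × 0.75 × (1−0.35) × 0.4 = 0.0273
Highest score → common cold.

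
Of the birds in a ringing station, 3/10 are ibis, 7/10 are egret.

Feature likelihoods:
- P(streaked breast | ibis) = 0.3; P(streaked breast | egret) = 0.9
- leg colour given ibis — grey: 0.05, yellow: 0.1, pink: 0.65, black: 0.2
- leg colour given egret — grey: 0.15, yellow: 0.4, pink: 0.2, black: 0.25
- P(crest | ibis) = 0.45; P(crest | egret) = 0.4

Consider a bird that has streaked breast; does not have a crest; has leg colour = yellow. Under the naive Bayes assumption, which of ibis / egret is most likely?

ibis: 0.3 × 0.3 × 0.1 × (1−0.45) = 0.00495
egret: 0.7 × 0.9 × 0.4 × (1−0.4) = 0.1512
Highest score → egret.

egret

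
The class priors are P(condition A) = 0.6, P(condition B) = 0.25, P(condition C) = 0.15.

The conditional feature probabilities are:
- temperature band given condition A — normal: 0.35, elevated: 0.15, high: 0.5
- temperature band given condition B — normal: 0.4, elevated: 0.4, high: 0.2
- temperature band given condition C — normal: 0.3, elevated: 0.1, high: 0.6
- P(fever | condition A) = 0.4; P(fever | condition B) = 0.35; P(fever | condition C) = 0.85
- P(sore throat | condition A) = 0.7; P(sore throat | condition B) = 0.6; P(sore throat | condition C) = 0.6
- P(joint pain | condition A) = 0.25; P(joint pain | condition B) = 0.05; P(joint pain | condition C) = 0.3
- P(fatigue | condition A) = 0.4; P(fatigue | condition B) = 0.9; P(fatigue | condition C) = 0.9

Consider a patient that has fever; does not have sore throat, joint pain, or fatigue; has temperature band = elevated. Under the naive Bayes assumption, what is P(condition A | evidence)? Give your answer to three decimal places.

0.742

condition A: 0.6 × 0.15 × 0.4 × (1−0.7) × (1−0.25) × (1−0.4) = 0.00486
condition B: 0.25 × 0.4 × 0.35 × (1−0.6) × (1−0.05) × (1−0.9) = 0.00133
condition C: 0.15 × 0.1 × 0.85 × (1−0.6) × (1−0.3) × (1−0.9) = 0.000357
P(condition A | x) = 0.00486 / 0.006547 ≈ 0.742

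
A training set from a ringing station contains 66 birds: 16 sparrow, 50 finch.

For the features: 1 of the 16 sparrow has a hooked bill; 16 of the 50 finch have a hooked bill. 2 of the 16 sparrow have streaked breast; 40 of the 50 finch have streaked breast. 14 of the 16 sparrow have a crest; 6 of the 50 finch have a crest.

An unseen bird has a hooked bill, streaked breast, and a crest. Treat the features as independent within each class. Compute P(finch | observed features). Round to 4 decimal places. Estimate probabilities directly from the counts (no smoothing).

0.9335

sparrow: (16/66) × (1/16) × (2/16) × (14/16) ≈ 0.0016572
finch: (50/66) × (16/50) × (40/50) × (6/50) ≈ 0.0232727
P(finch | x) = 0.0232727 / 0.0249299 ≈ 0.9335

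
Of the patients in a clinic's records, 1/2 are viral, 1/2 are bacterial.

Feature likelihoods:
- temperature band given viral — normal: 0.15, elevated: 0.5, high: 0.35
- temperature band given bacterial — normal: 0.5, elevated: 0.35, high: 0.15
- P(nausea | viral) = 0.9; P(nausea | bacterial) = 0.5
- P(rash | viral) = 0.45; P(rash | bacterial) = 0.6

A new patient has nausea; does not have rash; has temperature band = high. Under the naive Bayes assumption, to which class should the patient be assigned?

viral

viral: 0.5 × 0.35 × 0.9 × (1−0.45) = 0.086625
bacterial: 0.5 × 0.15 × 0.5 × (1−0.6) = 0.015
Highest score → viral.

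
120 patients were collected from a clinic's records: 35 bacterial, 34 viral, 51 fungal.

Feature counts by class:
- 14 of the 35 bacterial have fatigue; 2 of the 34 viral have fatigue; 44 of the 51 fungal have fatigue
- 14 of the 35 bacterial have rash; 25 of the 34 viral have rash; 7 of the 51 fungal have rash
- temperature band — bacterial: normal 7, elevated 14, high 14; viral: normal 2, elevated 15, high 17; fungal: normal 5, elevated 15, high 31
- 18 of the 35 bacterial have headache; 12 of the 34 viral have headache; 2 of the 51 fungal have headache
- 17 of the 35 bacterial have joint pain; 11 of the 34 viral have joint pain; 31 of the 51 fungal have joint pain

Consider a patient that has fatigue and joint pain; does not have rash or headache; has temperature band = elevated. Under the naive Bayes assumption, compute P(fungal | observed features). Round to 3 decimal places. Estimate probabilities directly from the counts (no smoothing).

0.886

bacterial: (35/120) × (14/35) × (21/35) × (14/35) × (17/35) × (17/35) ≈ 0.00660571
viral: (34/120) × (2/34) × (9/34) × (15/34) × (22/34) × (11/34) ≈ 0.000407457
fungal: (51/120) × (44/51) × (44/51) × (15/51) × (49/51) × (31/51) ≈ 0.0543366
P(fungal | x) = 0.0543366 / 0.061349767 ≈ 0.886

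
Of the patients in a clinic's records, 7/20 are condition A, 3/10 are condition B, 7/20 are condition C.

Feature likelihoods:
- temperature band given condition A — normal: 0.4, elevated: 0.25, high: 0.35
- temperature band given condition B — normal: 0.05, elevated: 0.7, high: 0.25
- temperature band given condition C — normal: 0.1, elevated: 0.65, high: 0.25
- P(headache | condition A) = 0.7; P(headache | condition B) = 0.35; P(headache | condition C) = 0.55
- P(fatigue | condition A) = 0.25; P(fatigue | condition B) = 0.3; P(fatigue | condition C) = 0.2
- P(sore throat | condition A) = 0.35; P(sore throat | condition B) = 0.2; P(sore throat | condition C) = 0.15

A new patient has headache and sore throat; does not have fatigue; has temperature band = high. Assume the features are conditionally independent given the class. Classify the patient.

condition A

condition A: 0.35 × 0.35 × 0.7 × (1−0.25) × 0.35 = 0.022509375
condition B: 0.3 × 0.25 × 0.35 × (1−0.3) × 0.2 = 0.003675
condition C: 0.35 × 0.25 × 0.55 × (1−0.2) × 0.15 = 0.005775
Highest score → condition A.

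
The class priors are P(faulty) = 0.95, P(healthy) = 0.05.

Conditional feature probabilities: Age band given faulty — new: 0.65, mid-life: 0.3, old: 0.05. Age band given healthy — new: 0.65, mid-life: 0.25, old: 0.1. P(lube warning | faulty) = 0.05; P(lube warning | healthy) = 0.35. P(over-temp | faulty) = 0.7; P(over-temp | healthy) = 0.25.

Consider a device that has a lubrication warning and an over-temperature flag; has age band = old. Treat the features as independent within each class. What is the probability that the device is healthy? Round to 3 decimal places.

faulty: 0.95 × 0.05 × 0.05 × 0.7 = 0.0016625
healthy: 0.05 × 0.1 × 0.35 × 0.25 = 0.0004375
P(healthy | x) = 0.0004375 / 0.0021 ≈ 0.208

0.208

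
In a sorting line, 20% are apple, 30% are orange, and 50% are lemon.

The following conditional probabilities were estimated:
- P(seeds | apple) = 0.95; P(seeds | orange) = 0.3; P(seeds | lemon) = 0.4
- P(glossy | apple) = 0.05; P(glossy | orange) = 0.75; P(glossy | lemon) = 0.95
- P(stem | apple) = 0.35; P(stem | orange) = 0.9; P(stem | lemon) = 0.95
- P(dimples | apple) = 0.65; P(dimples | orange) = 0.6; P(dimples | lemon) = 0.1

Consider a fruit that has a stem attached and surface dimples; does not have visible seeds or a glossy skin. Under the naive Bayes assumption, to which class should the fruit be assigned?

apple: 0.2 × (1−0.95) × (1−0.05) × 0.35 × 0.65 = 0.00216125
orange: 0.3 × (1−0.3) × (1−0.75) × 0.9 × 0.6 = 0.02835
lemon: 0.5 × (1−0.4) × (1−0.95) × 0.95 × 0.1 = 0.001425
Highest score → orange.

orange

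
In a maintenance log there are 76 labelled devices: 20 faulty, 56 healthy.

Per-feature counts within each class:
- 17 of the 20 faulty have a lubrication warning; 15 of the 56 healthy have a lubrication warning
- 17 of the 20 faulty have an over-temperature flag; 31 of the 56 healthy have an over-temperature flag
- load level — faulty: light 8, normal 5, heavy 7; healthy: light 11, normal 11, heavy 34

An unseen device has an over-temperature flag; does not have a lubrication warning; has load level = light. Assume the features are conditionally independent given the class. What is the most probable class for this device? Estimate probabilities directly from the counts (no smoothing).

faulty: (20/76) × (3/20) × (17/20) × (8/20) ≈ 0.0134211
healthy: (56/76) × (41/56) × (31/56) × (11/56) ≈ 0.0586609
Highest score → healthy.

healthy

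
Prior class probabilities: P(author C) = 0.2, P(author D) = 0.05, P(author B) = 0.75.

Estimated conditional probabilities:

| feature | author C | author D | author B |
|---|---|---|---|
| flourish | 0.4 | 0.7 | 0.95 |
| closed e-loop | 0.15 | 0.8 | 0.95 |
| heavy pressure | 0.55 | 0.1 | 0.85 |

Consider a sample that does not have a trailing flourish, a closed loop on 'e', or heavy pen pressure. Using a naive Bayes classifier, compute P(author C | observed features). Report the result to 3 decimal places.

author C: 0.2 × (1−0.4) × (1−0.15) × (1−0.55) = 0.0459
author D: 0.05 × (1−0.7) × (1−0.8) × (1−0.1) = 0.0027
author B: 0.75 × (1−0.95) × (1−0.95) × (1−0.85) = 0.00028125
P(author C | x) = 0.0459 / 0.04888125 ≈ 0.939

0.939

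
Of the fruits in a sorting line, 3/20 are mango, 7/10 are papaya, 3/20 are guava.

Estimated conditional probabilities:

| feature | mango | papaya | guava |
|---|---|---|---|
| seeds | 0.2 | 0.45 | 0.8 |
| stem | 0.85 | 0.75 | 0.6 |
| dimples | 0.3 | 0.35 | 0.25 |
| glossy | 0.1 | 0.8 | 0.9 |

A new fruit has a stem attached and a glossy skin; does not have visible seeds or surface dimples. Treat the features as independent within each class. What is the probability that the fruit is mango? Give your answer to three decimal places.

mango: 0.15 × (1−0.2) × 0.85 × (1−0.3) × 0.1 = 0.00714
papaya: 0.7 × (1−0.45) × 0.75 × (1−0.35) × 0.8 = 0.15015
guava: 0.15 × (1−0.8) × 0.6 × (1−0.25) × 0.9 = 0.01215
P(mango | x) = 0.00714 / 0.16944 ≈ 0.042

0.042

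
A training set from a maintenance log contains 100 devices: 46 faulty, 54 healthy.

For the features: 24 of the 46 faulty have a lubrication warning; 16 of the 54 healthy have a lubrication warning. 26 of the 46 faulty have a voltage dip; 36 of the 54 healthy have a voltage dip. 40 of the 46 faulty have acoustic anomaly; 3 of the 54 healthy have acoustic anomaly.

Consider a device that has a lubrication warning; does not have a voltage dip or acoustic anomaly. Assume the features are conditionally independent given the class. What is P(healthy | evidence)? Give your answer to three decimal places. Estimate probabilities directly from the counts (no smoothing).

faulty: (46/100) × (24/46) × (20/46) × (6/46) ≈ 0.0136106
healthy: (54/100) × (16/54) × (18/54) × (51/54) ≈ 0.0503704
P(healthy | x) = 0.0503704 / 0.063981 ≈ 0.787

0.787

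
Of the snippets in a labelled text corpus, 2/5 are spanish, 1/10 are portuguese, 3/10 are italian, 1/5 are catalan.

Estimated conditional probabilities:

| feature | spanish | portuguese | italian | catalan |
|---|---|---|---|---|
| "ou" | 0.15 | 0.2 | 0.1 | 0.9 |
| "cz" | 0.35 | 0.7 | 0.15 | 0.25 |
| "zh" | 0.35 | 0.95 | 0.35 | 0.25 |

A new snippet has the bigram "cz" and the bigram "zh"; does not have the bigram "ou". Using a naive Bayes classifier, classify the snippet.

portuguese

spanish: 0.4 × (1−0.15) × 0.35 × 0.35 = 0.04165
portuguese: 0.1 × (1−0.2) × 0.7 × 0.95 = 0.0532
italian: 0.3 × (1−0.1) × 0.15 × 0.35 = 0.014175
catalan: 0.2 × (1−0.9) × 0.25 × 0.25 = 0.00125
Highest score → portuguese.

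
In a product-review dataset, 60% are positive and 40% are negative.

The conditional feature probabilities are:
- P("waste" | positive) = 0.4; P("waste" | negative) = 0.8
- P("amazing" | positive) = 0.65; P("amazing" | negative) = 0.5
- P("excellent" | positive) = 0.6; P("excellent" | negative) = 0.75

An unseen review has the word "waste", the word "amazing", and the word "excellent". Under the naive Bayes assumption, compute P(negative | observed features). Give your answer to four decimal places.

positive: 0.6 × 0.4 × 0.65 × 0.6 = 0.0936
negative: 0.4 × 0.8 × 0.5 × 0.75 = 0.12
P(negative | x) = 0.12 / 0.2136 ≈ 0.5618

0.5618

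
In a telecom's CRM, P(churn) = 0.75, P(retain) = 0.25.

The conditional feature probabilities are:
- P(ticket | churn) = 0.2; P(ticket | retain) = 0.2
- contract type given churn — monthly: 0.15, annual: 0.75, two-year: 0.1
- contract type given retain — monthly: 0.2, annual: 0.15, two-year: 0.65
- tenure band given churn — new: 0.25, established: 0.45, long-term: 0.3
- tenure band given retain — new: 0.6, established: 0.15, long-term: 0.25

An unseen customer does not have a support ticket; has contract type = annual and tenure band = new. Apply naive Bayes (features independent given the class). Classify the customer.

churn

churn: 0.75 × (1−0.2) × 0.75 × 0.25 = 0.1125
retain: 0.25 × (1−0.2) × 0.15 × 0.6 = 0.018
Highest score → churn.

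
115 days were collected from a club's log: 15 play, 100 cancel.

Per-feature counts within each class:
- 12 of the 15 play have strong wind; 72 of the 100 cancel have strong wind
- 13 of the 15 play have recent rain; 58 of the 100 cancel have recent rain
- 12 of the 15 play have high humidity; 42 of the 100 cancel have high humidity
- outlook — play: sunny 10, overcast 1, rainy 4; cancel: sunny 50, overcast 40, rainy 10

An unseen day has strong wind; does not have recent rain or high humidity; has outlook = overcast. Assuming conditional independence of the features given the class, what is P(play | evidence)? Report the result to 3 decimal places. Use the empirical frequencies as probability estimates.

play: (15/115) × (12/15) × (2/15) × (3/15) × (1/15) ≈ 0.000185507
cancel: (100/115) × (72/100) × (42/100) × (58/100) × (40/100) ≈ 0.0610059
P(play | x) = 0.000185507 / 0.061191407 ≈ 0.003

0.003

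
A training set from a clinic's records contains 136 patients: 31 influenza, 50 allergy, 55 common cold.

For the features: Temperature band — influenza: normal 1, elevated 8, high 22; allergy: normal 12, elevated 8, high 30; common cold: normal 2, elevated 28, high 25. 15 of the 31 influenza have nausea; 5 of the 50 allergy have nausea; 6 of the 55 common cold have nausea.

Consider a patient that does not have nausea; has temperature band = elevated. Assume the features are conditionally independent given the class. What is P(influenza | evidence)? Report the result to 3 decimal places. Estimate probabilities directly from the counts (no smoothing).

influenza: (31/136) × (8/31) × (16/31) ≈ 0.0303605
allergy: (50/136) × (8/50) × (45/50) ≈ 0.0529412
common cold: (55/136) × (28/55) × (49/55) ≈ 0.183422
P(influenza | x) = 0.0303605 / 0.2667237 ≈ 0.114

0.114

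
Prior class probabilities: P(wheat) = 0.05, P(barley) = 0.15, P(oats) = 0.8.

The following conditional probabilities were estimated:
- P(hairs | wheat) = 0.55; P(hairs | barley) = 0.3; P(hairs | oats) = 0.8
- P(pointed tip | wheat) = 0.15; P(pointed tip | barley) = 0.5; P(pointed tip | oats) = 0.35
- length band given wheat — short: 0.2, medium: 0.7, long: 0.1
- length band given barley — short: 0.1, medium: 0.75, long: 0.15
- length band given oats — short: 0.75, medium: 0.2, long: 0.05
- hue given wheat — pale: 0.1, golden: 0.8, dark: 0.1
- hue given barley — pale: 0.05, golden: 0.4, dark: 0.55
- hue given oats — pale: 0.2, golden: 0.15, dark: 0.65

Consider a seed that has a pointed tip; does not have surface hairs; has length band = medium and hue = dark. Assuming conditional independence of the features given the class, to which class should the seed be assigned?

wheat: 0.05 × (1−0.55) × 0.15 × 0.7 × 0.1 = 0.00023625
barley: 0.15 × (1−0.3) × 0.5 × 0.75 × 0.55 = 0.02165625
oats: 0.8 × (1−0.8) × 0.35 × 0.2 × 0.65 = 0.00728
Highest score → barley.

barley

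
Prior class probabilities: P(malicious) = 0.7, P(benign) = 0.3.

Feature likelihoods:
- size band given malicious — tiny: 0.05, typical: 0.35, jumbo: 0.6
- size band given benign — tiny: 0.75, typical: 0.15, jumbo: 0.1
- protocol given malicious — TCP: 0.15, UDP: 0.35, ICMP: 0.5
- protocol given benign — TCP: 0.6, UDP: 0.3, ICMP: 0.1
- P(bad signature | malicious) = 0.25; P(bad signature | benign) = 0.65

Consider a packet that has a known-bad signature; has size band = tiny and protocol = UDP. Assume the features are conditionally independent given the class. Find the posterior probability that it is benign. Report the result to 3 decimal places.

malicious: 0.7 × 0.05 × 0.35 × 0.25 = 0.0030625
benign: 0.3 × 0.75 × 0.3 × 0.65 = 0.043875
P(benign | x) = 0.043875 / 0.0469375 ≈ 0.935

0.935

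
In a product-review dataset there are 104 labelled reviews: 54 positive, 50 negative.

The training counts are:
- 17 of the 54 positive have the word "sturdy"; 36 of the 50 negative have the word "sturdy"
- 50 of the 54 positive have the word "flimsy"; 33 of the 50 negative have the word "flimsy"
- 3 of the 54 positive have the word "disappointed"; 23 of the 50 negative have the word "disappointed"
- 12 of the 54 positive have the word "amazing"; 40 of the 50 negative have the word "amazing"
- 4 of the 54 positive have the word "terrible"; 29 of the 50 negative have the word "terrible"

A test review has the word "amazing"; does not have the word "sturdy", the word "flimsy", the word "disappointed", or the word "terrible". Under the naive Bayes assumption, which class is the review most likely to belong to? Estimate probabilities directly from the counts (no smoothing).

negative

positive: (54/104) × (37/54) × (4/54) × (51/54) × (12/54) × (50/54) ≈ 0.00512124
negative: (50/104) × (14/50) × (17/50) × (27/50) × (40/50) × (21/50) ≈ 0.00830437
Highest score → negative.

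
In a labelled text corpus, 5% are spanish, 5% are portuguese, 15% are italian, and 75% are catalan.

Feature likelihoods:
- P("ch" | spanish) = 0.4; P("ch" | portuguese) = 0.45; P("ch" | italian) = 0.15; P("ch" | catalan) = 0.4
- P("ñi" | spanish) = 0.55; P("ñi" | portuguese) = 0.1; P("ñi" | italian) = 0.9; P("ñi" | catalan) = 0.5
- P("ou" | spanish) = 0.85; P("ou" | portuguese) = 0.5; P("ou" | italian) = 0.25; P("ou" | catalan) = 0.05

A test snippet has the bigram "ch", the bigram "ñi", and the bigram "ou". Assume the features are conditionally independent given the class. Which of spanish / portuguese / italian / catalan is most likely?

spanish: 0.05 × 0.4 × 0.55 × 0.85 = 0.00935
portuguese: 0.05 × 0.45 × 0.1 × 0.5 = 0.001125
italian: 0.15 × 0.15 × 0.9 × 0.25 = 0.0050625
catalan: 0.75 × 0.4 × 0.5 × 0.05 = 0.0075
Highest score → spanish.

spanish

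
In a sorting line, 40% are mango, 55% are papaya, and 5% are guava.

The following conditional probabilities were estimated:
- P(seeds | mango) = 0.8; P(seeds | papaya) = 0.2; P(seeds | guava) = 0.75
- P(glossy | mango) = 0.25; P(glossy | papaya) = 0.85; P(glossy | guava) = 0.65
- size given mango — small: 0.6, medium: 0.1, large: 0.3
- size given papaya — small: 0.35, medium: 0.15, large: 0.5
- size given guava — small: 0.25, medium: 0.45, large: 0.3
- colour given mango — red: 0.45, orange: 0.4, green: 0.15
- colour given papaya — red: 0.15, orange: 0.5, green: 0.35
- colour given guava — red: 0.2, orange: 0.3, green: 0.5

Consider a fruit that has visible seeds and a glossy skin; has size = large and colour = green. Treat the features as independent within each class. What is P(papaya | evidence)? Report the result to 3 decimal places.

mango: 0.4 × 0.8 × 0.25 × 0.3 × 0.15 = 0.0036
papaya: 0.55 × 0.2 × 0.85 × 0.5 × 0.35 = 0.0163625
guava: 0.05 × 0.75 × 0.65 × 0.3 × 0.5 = 0.00365625
P(papaya | x) = 0.0163625 / 0.02361875 ≈ 0.693

0.693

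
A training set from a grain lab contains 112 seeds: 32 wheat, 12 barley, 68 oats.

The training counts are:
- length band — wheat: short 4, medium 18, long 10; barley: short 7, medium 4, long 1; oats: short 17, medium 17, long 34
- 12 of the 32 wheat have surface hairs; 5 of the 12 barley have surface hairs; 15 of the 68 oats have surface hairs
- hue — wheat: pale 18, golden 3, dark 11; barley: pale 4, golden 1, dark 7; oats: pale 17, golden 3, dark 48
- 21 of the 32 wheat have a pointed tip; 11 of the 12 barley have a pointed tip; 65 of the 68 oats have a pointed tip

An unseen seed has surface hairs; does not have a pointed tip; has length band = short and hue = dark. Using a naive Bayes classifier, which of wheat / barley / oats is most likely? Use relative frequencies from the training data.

wheat: (32/112) × (4/32) × (12/32) × (11/32) × (11/32) ≈ 0.00158255
barley: (12/112) × (7/12) × (5/12) × (7/12) × (1/12) ≈ 0.00126591
oats: (68/112) × (17/68) × (15/68) × (48/68) × (3/68) ≈ 0.0010427
Highest score → wheat.

wheat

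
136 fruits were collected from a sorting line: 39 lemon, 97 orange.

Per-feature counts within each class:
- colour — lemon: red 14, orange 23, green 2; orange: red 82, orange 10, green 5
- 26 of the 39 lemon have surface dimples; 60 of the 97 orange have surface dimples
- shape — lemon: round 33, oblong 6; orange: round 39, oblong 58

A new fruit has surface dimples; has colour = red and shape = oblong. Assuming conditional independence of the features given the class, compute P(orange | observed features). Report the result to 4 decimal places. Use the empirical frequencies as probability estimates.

0.9548

lemon: (39/136) × (14/39) × (26/39) × (6/39) ≈ 0.0105581
orange: (97/136) × (82/97) × (60/97) × (58/97) ≈ 0.223003
P(orange | x) = 0.223003 / 0.2335611 ≈ 0.9548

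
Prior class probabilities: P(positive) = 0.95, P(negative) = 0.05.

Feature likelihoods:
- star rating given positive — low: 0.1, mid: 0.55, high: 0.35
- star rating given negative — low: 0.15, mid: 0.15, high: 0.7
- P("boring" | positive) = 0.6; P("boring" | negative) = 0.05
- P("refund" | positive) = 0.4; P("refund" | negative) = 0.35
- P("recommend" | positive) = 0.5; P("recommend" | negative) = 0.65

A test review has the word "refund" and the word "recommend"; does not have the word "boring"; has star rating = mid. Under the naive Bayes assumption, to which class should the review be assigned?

positive: 0.95 × 0.55 × (1−0.6) × 0.4 × 0.5 = 0.0418
negative: 0.05 × 0.15 × (1−0.05) × 0.35 × 0.65 = 0.0016209375
Highest score → positive.

positive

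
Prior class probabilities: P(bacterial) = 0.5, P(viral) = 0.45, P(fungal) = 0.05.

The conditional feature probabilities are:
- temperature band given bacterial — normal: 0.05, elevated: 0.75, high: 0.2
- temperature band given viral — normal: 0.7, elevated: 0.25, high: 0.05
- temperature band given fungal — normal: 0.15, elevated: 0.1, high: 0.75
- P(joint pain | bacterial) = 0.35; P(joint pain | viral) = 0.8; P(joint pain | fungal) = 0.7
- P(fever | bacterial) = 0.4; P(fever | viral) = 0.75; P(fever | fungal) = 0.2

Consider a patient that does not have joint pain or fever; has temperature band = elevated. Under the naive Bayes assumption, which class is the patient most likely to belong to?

bacterial: 0.5 × 0.75 × (1−0.35) × (1−0.4) = 0.14625
viral: 0.45 × 0.25 × (1−0.8) × (1−0.75) = 0.005625
fungal: 0.05 × 0.1 × (1−0.7) × (1−0.2) = 0.0012
Highest score → bacterial.

bacterial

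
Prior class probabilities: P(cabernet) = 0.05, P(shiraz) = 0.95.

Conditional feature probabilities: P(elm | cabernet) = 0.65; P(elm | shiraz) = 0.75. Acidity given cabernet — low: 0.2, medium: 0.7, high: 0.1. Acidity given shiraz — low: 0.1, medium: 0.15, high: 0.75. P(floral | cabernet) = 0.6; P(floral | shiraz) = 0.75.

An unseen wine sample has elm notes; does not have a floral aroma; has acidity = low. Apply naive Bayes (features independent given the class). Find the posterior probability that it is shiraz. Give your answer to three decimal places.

cabernet: 0.05 × 0.65 × 0.2 × (1−0.6) = 0.0026
shiraz: 0.95 × 0.75 × 0.1 × (1−0.75) = 0.0178125
P(shiraz | x) = 0.0178125 / 0.0204125 ≈ 0.873

0.873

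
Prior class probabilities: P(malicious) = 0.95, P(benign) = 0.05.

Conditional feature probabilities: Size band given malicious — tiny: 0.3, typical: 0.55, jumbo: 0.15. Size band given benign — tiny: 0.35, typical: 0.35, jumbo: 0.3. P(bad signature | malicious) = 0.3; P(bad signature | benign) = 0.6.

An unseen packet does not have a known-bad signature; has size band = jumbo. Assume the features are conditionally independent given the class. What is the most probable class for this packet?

malicious: 0.95 × 0.15 × (1−0.3) = 0.09975
benign: 0.05 × 0.3 × (1−0.6) = 0.006
Highest score → malicious.

malicious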